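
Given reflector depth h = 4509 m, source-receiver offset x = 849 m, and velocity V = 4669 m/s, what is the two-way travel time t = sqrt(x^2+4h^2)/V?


x^2 + 4h^2 = 849^2 + 4*4509^2 = 720801 + 81324324 = 82045125
sqrt(82045125) = 9057.8764
t = 9057.8764 / 4669 = 1.94 s

1.94


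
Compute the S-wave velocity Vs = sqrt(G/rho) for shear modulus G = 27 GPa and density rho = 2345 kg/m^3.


Convert G to Pa: G = 27e9 Pa
Compute G/rho = 27e9 / 2345 = 11513859.2751
Vs = sqrt(11513859.2751) = 3393.21 m/s

3393.21


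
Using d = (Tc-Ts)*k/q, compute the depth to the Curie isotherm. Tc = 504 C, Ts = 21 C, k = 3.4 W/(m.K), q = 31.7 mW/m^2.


T_Curie - T_surf = 504 - 21 = 483 C
Convert q to W/m^2: 31.7 mW/m^2 = 0.0317 W/m^2
d = 483 * 3.4 / 0.0317 = 51804.42 m

51804.42


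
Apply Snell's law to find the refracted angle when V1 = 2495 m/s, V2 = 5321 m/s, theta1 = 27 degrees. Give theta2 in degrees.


sin(theta1) = sin(27 deg) = 0.45399
sin(theta2) = V2/V1 * sin(theta1) = 5321/2495 * 0.45399 = 0.96821
theta2 = arcsin(0.96821) = 75.5142 degrees

75.5142


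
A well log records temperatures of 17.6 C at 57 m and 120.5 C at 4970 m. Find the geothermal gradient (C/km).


dT = 120.5 - 17.6 = 102.9 C
dz = 4970 - 57 = 4913 m
gradient = dT/dz * 1000 = 102.9/4913 * 1000 = 20.9444 C/km

20.9444


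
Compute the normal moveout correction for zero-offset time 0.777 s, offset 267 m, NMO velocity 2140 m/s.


x/Vnmo = 267/2140 = 0.124766
(x/Vnmo)^2 = 0.015567
t0^2 = 0.603729
sqrt(0.603729 + 0.015567) = 0.786953
dt = 0.786953 - 0.777 = 0.009953

0.009953


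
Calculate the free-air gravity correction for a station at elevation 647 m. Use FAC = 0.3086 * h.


FAC = 0.3086 * h
= 0.3086 * 647
= 199.6642 mGal

199.6642


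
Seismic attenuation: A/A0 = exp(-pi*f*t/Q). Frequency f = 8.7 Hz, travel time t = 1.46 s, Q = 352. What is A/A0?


pi*f*t/Q = pi*8.7*1.46/352 = 0.113365
A/A0 = exp(-0.113365) = 0.892825

0.892825


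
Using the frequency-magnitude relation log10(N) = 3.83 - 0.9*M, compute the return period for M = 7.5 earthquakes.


log10(N) = 3.83 - 0.9*7.5 = -2.92
N = 10^-2.92 = 0.001202
T = 1/N = 1/0.001202 = 831.7638 years

831.7638


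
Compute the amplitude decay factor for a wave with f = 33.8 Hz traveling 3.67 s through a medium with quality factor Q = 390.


pi*f*t/Q = pi*33.8*3.67/390 = 0.999236
A/A0 = exp(-0.999236) = 0.368161

0.368161


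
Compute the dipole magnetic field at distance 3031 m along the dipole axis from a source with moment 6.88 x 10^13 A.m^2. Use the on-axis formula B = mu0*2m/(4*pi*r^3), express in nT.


m = 6.88 x 10^13 = 68800000000000 A.m^2
2m = 137600000000000 A.m^2
r^3 = 3031^3 = 27845678791
B = (4pi*10^-7) * 137600000000000 / (4*pi * 27845678791) * 1e9
= 172913259.653582 / 349919119696.11 * 1e9
= 494152.0766 nT

494152.0766


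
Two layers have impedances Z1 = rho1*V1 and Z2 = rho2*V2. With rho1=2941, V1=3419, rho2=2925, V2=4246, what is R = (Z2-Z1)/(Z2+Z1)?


Z1 = 2941 * 3419 = 10055279
Z2 = 2925 * 4246 = 12419550
R = (12419550 - 10055279) / (12419550 + 10055279) = 2364271 / 22474829 = 0.1052

0.1052


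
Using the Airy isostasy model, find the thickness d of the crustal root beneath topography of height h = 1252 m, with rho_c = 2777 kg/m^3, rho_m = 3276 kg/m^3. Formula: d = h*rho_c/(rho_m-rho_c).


rho_m - rho_c = 3276 - 2777 = 499
d = 1252 * 2777 / 499
= 3476804 / 499
= 6967.54 m

6967.54


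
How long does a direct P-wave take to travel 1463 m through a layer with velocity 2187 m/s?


t = x / V
= 1463 / 2187
= 0.669 s

0.669


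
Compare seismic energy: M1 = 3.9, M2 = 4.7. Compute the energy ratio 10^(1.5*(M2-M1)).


M2 - M1 = 4.7 - 3.9 = 0.8
1.5 * 0.8 = 1.2
ratio = 10^1.2 = 15.85

15.85


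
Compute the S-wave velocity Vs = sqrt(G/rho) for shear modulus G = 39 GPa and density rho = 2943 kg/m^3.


Convert G to Pa: G = 39e9 Pa
Compute G/rho = 39e9 / 2943 = 13251783.894
Vs = sqrt(13251783.894) = 3640.3 m/s

3640.3


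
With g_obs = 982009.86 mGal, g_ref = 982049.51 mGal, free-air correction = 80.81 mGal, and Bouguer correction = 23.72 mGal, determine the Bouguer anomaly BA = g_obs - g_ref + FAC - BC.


BA = g_obs - g_ref + FAC - BC
= 982009.86 - 982049.51 + 80.81 - 23.72
= 17.44 mGal

17.44


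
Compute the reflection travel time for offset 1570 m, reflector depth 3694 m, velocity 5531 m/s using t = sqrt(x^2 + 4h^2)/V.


x^2 + 4h^2 = 1570^2 + 4*3694^2 = 2464900 + 54582544 = 57047444
sqrt(57047444) = 7552.9758
t = 7552.9758 / 5531 = 1.3656 s

1.3656


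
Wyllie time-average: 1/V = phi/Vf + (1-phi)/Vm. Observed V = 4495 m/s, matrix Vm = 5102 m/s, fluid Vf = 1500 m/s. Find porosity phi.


1/V - 1/Vm = 1/4495 - 1/5102 = 2.647e-05
1/Vf - 1/Vm = 1/1500 - 1/5102 = 0.00047067
phi = 2.647e-05 / 0.00047067 = 0.0562

0.0562


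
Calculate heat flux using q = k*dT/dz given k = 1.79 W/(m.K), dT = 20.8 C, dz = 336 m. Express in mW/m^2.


q = k * dT / dz * 1000
= 1.79 * 20.8 / 336 * 1000
= 0.11081 * 1000
= 110.8095 mW/m^2

110.8095


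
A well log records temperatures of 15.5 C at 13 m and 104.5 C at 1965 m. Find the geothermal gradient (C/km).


dT = 104.5 - 15.5 = 89.0 C
dz = 1965 - 13 = 1952 m
gradient = dT/dz * 1000 = 89.0/1952 * 1000 = 45.5943 C/km

45.5943


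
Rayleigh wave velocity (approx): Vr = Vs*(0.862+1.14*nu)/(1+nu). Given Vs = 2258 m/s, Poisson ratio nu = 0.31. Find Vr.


Numerator factor = 0.862 + 1.14*0.31 = 1.2154
Denominator = 1 + 0.31 = 1.31
Vr = 2258 * 1.2154 / 1.31 = 2094.94 m/s

2094.94


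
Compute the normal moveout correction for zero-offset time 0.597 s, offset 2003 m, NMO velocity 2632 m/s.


x/Vnmo = 2003/2632 = 0.761018
(x/Vnmo)^2 = 0.579149
t0^2 = 0.356409
sqrt(0.356409 + 0.579149) = 0.967242
dt = 0.967242 - 0.597 = 0.370242

0.370242


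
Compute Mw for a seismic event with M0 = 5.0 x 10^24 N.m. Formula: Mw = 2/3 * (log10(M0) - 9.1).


log10(M0) = log10(5.0 x 10^24) = 24.699
Mw = 2/3 * (24.699 - 9.1)
= 2/3 * 15.599
= 10.4

10.4


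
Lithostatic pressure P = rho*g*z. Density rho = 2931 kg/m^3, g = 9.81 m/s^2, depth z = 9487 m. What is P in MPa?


P = rho * g * z / 1e6
= 2931 * 9.81 * 9487 / 1e6
= 272780754.57 / 1e6
= 272.7808 MPa

272.7808


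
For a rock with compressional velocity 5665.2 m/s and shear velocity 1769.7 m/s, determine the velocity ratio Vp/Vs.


Vp/Vs = 5665.2 / 1769.7
= 3.2012

3.2012


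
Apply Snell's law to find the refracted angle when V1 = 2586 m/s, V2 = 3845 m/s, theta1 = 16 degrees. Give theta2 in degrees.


sin(theta1) = sin(16 deg) = 0.275637
sin(theta2) = V2/V1 * sin(theta1) = 3845/2586 * 0.275637 = 0.409832
theta2 = arcsin(0.409832) = 24.1943 degrees

24.1943


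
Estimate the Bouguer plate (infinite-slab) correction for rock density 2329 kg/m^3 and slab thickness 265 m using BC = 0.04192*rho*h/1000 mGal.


BC = 0.04192 * rho * h / 1000
= 0.04192 * 2329 * 265 / 1000
= 25.8724 mGal

25.8724


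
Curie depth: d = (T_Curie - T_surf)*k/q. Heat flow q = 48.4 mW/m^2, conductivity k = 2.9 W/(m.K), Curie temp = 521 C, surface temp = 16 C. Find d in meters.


T_Curie - T_surf = 521 - 16 = 505 C
Convert q to W/m^2: 48.4 mW/m^2 = 0.0484 W/m^2
d = 505 * 2.9 / 0.0484 = 30258.26 m

30258.26


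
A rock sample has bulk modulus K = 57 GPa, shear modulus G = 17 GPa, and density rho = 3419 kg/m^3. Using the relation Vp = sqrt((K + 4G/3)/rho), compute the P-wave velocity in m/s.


First compute the effective modulus:
K + 4G/3 = 57e9 + 4*17e9/3 = 79666666666.67 Pa
Then divide by density:
79666666666.67 / 3419 = 23301160.1833 Pa/(kg/m^3)
Take the square root:
Vp = sqrt(23301160.1833) = 4827.13 m/s

4827.13


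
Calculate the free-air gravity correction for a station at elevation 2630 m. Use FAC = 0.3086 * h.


FAC = 0.3086 * h
= 0.3086 * 2630
= 811.618 mGal

811.618


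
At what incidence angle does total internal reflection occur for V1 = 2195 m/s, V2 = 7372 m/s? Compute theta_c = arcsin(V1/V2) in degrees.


V1/V2 = 2195/7372 = 0.297748
theta_c = arcsin(0.297748) = 17.3224 degrees

17.3224


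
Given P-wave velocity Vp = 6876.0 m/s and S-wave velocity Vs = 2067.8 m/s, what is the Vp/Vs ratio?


Vp/Vs = 6876.0 / 2067.8
= 3.3253

3.3253


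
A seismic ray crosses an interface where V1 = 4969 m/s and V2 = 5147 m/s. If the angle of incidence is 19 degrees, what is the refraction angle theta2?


sin(theta1) = sin(19 deg) = 0.325568
sin(theta2) = V2/V1 * sin(theta1) = 5147/4969 * 0.325568 = 0.337231
theta2 = arcsin(0.337231) = 19.7082 degrees

19.7082


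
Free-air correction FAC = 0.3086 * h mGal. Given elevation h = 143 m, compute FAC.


FAC = 0.3086 * h
= 0.3086 * 143
= 44.1298 mGal

44.1298


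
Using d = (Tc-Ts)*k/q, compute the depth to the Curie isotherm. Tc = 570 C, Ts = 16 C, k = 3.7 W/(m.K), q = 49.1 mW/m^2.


T_Curie - T_surf = 570 - 16 = 554 C
Convert q to W/m^2: 49.1 mW/m^2 = 0.0491 W/m^2
d = 554 * 3.7 / 0.0491 = 41747.45 m

41747.45


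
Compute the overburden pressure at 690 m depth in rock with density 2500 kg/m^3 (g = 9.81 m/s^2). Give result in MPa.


P = rho * g * z / 1e6
= 2500 * 9.81 * 690 / 1e6
= 16922250.0 / 1e6
= 16.9222 MPa

16.9222


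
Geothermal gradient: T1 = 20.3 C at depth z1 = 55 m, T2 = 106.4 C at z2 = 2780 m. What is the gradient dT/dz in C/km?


dT = 106.4 - 20.3 = 86.1 C
dz = 2780 - 55 = 2725 m
gradient = dT/dz * 1000 = 86.1/2725 * 1000 = 31.5963 C/km

31.5963


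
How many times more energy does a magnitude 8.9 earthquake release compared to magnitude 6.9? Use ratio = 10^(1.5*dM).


M2 - M1 = 8.9 - 6.9 = 2.0
1.5 * 2.0 = 3.0
ratio = 10^3.0 = 1000.0

1000.0


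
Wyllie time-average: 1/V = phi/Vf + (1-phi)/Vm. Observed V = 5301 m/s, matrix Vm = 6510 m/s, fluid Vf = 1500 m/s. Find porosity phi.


1/V - 1/Vm = 1/5301 - 1/6510 = 3.503e-05
1/Vf - 1/Vm = 1/1500 - 1/6510 = 0.00051306
phi = 3.503e-05 / 0.00051306 = 0.0683

0.0683


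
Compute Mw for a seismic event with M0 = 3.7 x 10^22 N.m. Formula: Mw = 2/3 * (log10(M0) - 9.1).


log10(M0) = log10(3.7 x 10^22) = 22.5682
Mw = 2/3 * (22.5682 - 9.1)
= 2/3 * 13.4682
= 8.98

8.98


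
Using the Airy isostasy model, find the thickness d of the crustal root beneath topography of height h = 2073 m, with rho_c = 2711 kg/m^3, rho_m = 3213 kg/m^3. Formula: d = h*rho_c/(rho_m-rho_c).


rho_m - rho_c = 3213 - 2711 = 502
d = 2073 * 2711 / 502
= 5619903 / 502
= 11195.03 m

11195.03


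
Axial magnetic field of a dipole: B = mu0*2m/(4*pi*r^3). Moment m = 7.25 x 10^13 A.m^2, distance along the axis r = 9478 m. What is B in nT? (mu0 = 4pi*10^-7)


m = 7.25 x 10^13 = 72500000000000 A.m^2
2m = 145000000000000 A.m^2
r^3 = 9478^3 = 851432283352
B = (4pi*10^-7) * 145000000000000 / (4*pi * 851432283352) * 1e9
= 182212373.908208 / 10699413625631.3 * 1e9
= 17030.1271 nT

17030.1271


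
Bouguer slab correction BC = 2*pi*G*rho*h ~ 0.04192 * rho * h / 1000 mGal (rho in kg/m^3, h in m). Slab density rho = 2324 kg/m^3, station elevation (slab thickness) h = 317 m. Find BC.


BC = 0.04192 * rho * h / 1000
= 0.04192 * 2324 * 317 / 1000
= 30.8828 mGal

30.8828


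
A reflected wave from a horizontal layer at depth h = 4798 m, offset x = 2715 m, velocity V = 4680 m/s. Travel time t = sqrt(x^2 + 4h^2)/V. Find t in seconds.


x^2 + 4h^2 = 2715^2 + 4*4798^2 = 7371225 + 92083216 = 99454441
sqrt(99454441) = 9972.6847
t = 9972.6847 / 4680 = 2.1309 s

2.1309


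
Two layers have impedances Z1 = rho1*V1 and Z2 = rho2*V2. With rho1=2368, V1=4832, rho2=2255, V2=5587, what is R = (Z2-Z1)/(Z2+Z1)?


Z1 = 2368 * 4832 = 11442176
Z2 = 2255 * 5587 = 12598685
R = (12598685 - 11442176) / (12598685 + 11442176) = 1156509 / 24040861 = 0.0481

0.0481


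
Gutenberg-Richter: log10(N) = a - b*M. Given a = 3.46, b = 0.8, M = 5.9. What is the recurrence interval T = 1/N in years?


log10(N) = 3.46 - 0.8*5.9 = -1.26
N = 10^-1.26 = 0.054954
T = 1/N = 1/0.054954 = 18.197 years

18.197


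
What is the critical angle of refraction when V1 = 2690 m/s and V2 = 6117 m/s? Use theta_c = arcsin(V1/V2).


V1/V2 = 2690/6117 = 0.439758
theta_c = arcsin(0.439758) = 26.0884 degrees

26.0884


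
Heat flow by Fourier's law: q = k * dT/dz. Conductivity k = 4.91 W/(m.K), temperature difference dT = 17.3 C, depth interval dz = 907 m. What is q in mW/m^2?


q = k * dT / dz * 1000
= 4.91 * 17.3 / 907 * 1000
= 0.093653 * 1000
= 93.6527 mW/m^2

93.6527


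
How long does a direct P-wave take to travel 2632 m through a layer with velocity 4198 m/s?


t = x / V
= 2632 / 4198
= 0.627 s

0.627


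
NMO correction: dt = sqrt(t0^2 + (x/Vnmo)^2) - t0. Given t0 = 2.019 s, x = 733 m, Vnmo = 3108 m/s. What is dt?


x/Vnmo = 733/3108 = 0.235843
(x/Vnmo)^2 = 0.055622
t0^2 = 4.076361
sqrt(4.076361 + 0.055622) = 2.032728
dt = 2.032728 - 2.019 = 0.013728

0.013728


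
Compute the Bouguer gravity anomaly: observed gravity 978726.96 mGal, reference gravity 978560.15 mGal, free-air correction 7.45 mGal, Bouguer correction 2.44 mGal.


BA = g_obs - g_ref + FAC - BC
= 978726.96 - 978560.15 + 7.45 - 2.44
= 171.82 mGal

171.82


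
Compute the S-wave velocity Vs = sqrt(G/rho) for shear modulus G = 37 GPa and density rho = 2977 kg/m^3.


Convert G to Pa: G = 37e9 Pa
Compute G/rho = 37e9 / 2977 = 12428619.4155
Vs = sqrt(12428619.4155) = 3525.42 m/s

3525.42


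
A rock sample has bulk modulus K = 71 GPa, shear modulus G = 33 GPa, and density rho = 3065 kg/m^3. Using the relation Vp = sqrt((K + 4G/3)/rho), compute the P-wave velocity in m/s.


First compute the effective modulus:
K + 4G/3 = 71e9 + 4*33e9/3 = 115000000000.0 Pa
Then divide by density:
115000000000.0 / 3065 = 37520391.5171 Pa/(kg/m^3)
Take the square root:
Vp = sqrt(37520391.5171) = 6125.39 m/s

6125.39


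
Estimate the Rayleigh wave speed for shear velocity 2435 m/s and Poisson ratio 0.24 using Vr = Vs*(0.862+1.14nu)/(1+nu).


Numerator factor = 0.862 + 1.14*0.24 = 1.1356
Denominator = 1 + 0.24 = 1.24
Vr = 2435 * 1.1356 / 1.24 = 2229.99 m/s

2229.99


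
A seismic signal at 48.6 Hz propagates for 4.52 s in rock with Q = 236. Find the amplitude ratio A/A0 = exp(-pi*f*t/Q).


pi*f*t/Q = pi*48.6*4.52/236 = 2.924237
A/A0 = exp(-2.924237) = 0.053706

0.053706


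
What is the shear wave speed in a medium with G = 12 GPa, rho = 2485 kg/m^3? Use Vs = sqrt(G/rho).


Convert G to Pa: G = 12e9 Pa
Compute G/rho = 12e9 / 2485 = 4828973.8431
Vs = sqrt(4828973.8431) = 2197.49 m/s

2197.49


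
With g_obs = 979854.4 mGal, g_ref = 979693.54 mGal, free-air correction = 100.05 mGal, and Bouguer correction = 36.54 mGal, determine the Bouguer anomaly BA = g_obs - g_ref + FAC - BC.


BA = g_obs - g_ref + FAC - BC
= 979854.4 - 979693.54 + 100.05 - 36.54
= 224.37 mGal

224.37


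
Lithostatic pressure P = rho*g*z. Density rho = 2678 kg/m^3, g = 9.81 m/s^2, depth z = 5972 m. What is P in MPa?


P = rho * g * z / 1e6
= 2678 * 9.81 * 5972 / 1e6
= 156891486.96 / 1e6
= 156.8915 MPa

156.8915


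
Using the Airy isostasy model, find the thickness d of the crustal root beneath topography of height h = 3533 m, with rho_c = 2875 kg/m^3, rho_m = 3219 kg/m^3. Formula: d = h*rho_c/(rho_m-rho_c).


rho_m - rho_c = 3219 - 2875 = 344
d = 3533 * 2875 / 344
= 10157375 / 344
= 29527.25 m

29527.25


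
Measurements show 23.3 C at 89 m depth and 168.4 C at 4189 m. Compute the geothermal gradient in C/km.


dT = 168.4 - 23.3 = 145.1 C
dz = 4189 - 89 = 4100 m
gradient = dT/dz * 1000 = 145.1/4100 * 1000 = 35.3902 C/km

35.3902


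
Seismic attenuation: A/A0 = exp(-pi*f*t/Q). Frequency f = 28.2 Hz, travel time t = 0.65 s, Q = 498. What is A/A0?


pi*f*t/Q = pi*28.2*0.65/498 = 0.115633
A/A0 = exp(-0.115633) = 0.890802

0.890802


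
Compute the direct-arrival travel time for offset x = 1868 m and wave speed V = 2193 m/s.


t = x / V
= 1868 / 2193
= 0.8518 s

0.8518


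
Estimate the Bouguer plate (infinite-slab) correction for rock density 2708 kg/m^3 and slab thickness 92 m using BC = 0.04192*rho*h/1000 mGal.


BC = 0.04192 * rho * h / 1000
= 0.04192 * 2708 * 92 / 1000
= 10.4438 mGal

10.4438


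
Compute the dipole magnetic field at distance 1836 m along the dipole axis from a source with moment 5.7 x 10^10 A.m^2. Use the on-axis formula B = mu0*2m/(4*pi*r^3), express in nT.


m = 5.7 x 10^10 = 57000000000 A.m^2
2m = 114000000000 A.m^2
r^3 = 1836^3 = 6188965056
B = (4pi*10^-7) * 114000000000 / (4*pi * 6188965056) * 1e9
= 143256.625004 / 77772828613.01 * 1e9
= 1841.9881 nT

1841.9881


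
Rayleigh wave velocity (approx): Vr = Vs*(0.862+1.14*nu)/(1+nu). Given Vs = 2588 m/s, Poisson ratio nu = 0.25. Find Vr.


Numerator factor = 0.862 + 1.14*0.25 = 1.147
Denominator = 1 + 0.25 = 1.25
Vr = 2588 * 1.147 / 1.25 = 2374.75 m/s

2374.75


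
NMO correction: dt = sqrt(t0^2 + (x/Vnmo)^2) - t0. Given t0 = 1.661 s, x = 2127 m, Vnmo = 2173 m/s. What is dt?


x/Vnmo = 2127/2173 = 0.978831
(x/Vnmo)^2 = 0.95811
t0^2 = 2.758921
sqrt(2.758921 + 0.95811) = 1.92796
dt = 1.92796 - 1.661 = 0.26696

0.26696


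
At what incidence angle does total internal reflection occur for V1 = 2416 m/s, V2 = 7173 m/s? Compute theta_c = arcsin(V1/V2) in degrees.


V1/V2 = 2416/7173 = 0.336819
theta_c = arcsin(0.336819) = 19.6832 degrees

19.6832


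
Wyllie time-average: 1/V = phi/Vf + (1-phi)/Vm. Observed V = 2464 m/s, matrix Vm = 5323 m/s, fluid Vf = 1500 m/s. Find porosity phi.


1/V - 1/Vm = 1/2464 - 1/5323 = 0.00021798
1/Vf - 1/Vm = 1/1500 - 1/5323 = 0.0004788
phi = 0.00021798 / 0.0004788 = 0.4553

0.4553


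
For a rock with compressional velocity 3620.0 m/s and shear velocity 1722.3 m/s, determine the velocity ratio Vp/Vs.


Vp/Vs = 3620.0 / 1722.3
= 2.1018

2.1018


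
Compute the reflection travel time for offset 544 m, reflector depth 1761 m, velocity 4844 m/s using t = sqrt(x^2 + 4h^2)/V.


x^2 + 4h^2 = 544^2 + 4*1761^2 = 295936 + 12404484 = 12700420
sqrt(12700420) = 3563.7649
t = 3563.7649 / 4844 = 0.7357 s

0.7357


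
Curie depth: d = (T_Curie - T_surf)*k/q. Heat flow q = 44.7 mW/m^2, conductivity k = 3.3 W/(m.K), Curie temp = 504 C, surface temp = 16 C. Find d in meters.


T_Curie - T_surf = 504 - 16 = 488 C
Convert q to W/m^2: 44.7 mW/m^2 = 0.0447 W/m^2
d = 488 * 3.3 / 0.0447 = 36026.85 m

36026.85


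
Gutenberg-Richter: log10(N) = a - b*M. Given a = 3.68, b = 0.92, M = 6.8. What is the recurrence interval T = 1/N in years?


log10(N) = 3.68 - 0.92*6.8 = -2.576
N = 10^-2.576 = 0.002655
T = 1/N = 1/0.002655 = 376.7038 years

376.7038


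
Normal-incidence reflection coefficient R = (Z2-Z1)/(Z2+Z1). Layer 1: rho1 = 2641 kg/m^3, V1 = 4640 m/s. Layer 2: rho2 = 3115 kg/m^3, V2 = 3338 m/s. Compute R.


Z1 = 2641 * 4640 = 12254240
Z2 = 3115 * 3338 = 10397870
R = (10397870 - 12254240) / (10397870 + 12254240) = -1856370 / 22652110 = -0.082

-0.082


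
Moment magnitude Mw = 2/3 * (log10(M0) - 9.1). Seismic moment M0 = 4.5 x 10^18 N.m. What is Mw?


log10(M0) = log10(4.5 x 10^18) = 18.6532
Mw = 2/3 * (18.6532 - 9.1)
= 2/3 * 9.5532
= 6.37

6.37


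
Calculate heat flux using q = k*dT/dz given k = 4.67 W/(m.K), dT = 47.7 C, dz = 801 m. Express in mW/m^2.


q = k * dT / dz * 1000
= 4.67 * 47.7 / 801 * 1000
= 0.278101 * 1000
= 278.1011 mW/m^2

278.1011


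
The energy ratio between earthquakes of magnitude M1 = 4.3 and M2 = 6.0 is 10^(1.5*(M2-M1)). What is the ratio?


M2 - M1 = 6.0 - 4.3 = 1.7
1.5 * 1.7 = 2.55
ratio = 10^2.55 = 354.81

354.81


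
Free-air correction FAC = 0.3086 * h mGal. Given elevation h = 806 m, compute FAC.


FAC = 0.3086 * h
= 0.3086 * 806
= 248.7316 mGal

248.7316


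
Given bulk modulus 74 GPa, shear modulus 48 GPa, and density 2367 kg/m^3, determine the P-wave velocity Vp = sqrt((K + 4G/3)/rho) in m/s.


First compute the effective modulus:
K + 4G/3 = 74e9 + 4*48e9/3 = 138000000000.0 Pa
Then divide by density:
138000000000.0 / 2367 = 58301647.6553 Pa/(kg/m^3)
Take the square root:
Vp = sqrt(58301647.6553) = 7635.55 m/s

7635.55


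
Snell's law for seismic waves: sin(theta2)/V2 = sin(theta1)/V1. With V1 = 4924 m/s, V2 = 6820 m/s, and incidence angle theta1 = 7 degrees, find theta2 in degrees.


sin(theta1) = sin(7 deg) = 0.121869
sin(theta2) = V2/V1 * sin(theta1) = 6820/4924 * 0.121869 = 0.168795
theta2 = arcsin(0.168795) = 9.7178 degrees

9.7178


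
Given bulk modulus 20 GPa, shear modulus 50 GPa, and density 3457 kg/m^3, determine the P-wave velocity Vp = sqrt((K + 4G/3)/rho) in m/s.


First compute the effective modulus:
K + 4G/3 = 20e9 + 4*50e9/3 = 86666666666.67 Pa
Then divide by density:
86666666666.67 / 3457 = 25069906.47 Pa/(kg/m^3)
Take the square root:
Vp = sqrt(25069906.47) = 5006.99 m/s

5006.99


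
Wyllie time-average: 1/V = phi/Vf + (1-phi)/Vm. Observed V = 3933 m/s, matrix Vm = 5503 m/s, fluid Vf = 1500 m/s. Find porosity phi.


1/V - 1/Vm = 1/3933 - 1/5503 = 7.254e-05
1/Vf - 1/Vm = 1/1500 - 1/5503 = 0.00048495
phi = 7.254e-05 / 0.00048495 = 0.1496

0.1496


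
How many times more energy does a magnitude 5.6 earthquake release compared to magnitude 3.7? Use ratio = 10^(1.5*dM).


M2 - M1 = 5.6 - 3.7 = 1.9
1.5 * 1.9 = 2.85
ratio = 10^2.85 = 707.95

707.95


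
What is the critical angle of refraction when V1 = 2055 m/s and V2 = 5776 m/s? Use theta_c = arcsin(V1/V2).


V1/V2 = 2055/5776 = 0.355783
theta_c = arcsin(0.355783) = 20.8414 degrees

20.8414


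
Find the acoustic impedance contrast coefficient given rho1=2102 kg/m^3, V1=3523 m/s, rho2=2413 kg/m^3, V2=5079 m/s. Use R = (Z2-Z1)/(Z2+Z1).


Z1 = 2102 * 3523 = 7405346
Z2 = 2413 * 5079 = 12255627
R = (12255627 - 7405346) / (12255627 + 7405346) = 4850281 / 19660973 = 0.2467

0.2467


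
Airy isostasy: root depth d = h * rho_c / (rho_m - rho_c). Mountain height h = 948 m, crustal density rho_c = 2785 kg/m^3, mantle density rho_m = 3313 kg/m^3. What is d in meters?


rho_m - rho_c = 3313 - 2785 = 528
d = 948 * 2785 / 528
= 2640180 / 528
= 5000.34 m

5000.34


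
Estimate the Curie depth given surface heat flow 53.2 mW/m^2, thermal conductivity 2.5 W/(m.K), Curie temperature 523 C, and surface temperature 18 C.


T_Curie - T_surf = 523 - 18 = 505 C
Convert q to W/m^2: 53.2 mW/m^2 = 0.0532 W/m^2
d = 505 * 2.5 / 0.0532 = 23731.2 m

23731.2


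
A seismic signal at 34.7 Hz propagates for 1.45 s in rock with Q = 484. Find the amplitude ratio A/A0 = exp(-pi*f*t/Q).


pi*f*t/Q = pi*34.7*1.45/484 = 0.326589
A/A0 = exp(-0.326589) = 0.72138

0.72138


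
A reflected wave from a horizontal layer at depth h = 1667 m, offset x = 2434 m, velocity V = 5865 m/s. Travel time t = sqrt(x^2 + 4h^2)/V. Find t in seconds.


x^2 + 4h^2 = 2434^2 + 4*1667^2 = 5924356 + 11115556 = 17039912
sqrt(17039912) = 4127.9428
t = 4127.9428 / 5865 = 0.7038 s

0.7038


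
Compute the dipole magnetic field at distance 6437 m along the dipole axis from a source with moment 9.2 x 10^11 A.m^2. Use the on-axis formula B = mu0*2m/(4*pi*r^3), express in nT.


m = 9.2 x 10^11 = 920000000000 A.m^2
2m = 1840000000000 A.m^2
r^3 = 6437^3 = 266716895453
B = (4pi*10^-7) * 1840000000000 / (4*pi * 266716895453) * 1e9
= 2312212.193042 / 3351663357373.69 * 1e9
= 689.8701 nT

689.8701


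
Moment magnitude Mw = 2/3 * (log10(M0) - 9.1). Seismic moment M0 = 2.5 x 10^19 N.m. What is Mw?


log10(M0) = log10(2.5 x 10^19) = 19.3979
Mw = 2/3 * (19.3979 - 9.1)
= 2/3 * 10.2979
= 6.87

6.87


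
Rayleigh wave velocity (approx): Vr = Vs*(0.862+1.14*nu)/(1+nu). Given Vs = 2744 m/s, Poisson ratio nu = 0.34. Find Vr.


Numerator factor = 0.862 + 1.14*0.34 = 1.2496
Denominator = 1 + 0.34 = 1.34
Vr = 2744 * 1.2496 / 1.34 = 2558.88 m/s

2558.88


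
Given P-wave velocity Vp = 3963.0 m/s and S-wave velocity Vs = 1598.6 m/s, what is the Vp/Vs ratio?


Vp/Vs = 3963.0 / 1598.6
= 2.479

2.479


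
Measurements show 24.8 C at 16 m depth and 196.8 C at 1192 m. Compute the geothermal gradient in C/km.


dT = 196.8 - 24.8 = 172.0 C
dz = 1192 - 16 = 1176 m
gradient = dT/dz * 1000 = 172.0/1176 * 1000 = 146.2585 C/km

146.2585


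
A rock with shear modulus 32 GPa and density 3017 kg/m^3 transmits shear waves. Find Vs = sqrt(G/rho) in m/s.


Convert G to Pa: G = 32e9 Pa
Compute G/rho = 32e9 / 3017 = 10606562.8107
Vs = sqrt(10606562.8107) = 3256.77 m/s

3256.77


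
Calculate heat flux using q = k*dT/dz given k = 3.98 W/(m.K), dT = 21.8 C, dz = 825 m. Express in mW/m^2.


q = k * dT / dz * 1000
= 3.98 * 21.8 / 825 * 1000
= 0.105168 * 1000
= 105.1685 mW/m^2

105.1685


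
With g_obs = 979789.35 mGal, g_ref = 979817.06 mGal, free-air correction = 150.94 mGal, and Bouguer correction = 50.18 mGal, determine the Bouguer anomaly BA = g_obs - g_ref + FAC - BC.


BA = g_obs - g_ref + FAC - BC
= 979789.35 - 979817.06 + 150.94 - 50.18
= 73.05 mGal

73.05


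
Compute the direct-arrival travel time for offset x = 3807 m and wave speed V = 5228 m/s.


t = x / V
= 3807 / 5228
= 0.7282 s

0.7282


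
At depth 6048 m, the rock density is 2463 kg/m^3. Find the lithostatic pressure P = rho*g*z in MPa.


P = rho * g * z / 1e6
= 2463 * 9.81 * 6048 / 1e6
= 146131957.44 / 1e6
= 146.132 MPa

146.132


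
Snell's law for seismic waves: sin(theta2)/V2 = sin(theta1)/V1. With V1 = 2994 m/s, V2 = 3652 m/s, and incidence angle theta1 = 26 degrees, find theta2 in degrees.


sin(theta1) = sin(26 deg) = 0.438371
sin(theta2) = V2/V1 * sin(theta1) = 3652/2994 * 0.438371 = 0.534713
theta2 = arcsin(0.534713) = 32.3245 degrees

32.3245


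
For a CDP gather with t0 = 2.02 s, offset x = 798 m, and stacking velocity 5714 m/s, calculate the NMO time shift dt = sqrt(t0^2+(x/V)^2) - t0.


x/Vnmo = 798/5714 = 0.139657
(x/Vnmo)^2 = 0.019504
t0^2 = 4.0804
sqrt(4.0804 + 0.019504) = 2.024822
dt = 2.024822 - 2.02 = 0.004822

0.004822


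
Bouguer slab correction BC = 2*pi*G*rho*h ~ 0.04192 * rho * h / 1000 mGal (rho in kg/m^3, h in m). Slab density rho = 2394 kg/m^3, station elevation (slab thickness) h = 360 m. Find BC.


BC = 0.04192 * rho * h / 1000
= 0.04192 * 2394 * 360 / 1000
= 36.1283 mGal

36.1283


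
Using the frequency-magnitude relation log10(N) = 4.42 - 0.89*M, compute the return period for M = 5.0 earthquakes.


log10(N) = 4.42 - 0.89*5.0 = -0.03
N = 10^-0.03 = 0.933254
T = 1/N = 1/0.933254 = 1.0715 years

1.0715


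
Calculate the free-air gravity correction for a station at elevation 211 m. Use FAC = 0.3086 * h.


FAC = 0.3086 * h
= 0.3086 * 211
= 65.1146 mGal

65.1146


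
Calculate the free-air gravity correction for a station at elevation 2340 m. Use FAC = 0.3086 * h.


FAC = 0.3086 * h
= 0.3086 * 2340
= 722.124 mGal

722.124


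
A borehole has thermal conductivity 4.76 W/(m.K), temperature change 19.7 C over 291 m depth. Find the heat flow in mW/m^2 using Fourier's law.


q = k * dT / dz * 1000
= 4.76 * 19.7 / 291 * 1000
= 0.322241 * 1000
= 322.2405 mW/m^2

322.2405


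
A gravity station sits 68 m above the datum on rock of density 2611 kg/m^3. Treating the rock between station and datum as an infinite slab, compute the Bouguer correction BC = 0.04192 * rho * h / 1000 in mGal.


BC = 0.04192 * rho * h / 1000
= 0.04192 * 2611 * 68 / 1000
= 7.4428 mGal

7.4428


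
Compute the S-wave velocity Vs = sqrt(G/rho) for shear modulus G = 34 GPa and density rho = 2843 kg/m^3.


Convert G to Pa: G = 34e9 Pa
Compute G/rho = 34e9 / 2843 = 11959198.0302
Vs = sqrt(11959198.0302) = 3458.21 m/s

3458.21


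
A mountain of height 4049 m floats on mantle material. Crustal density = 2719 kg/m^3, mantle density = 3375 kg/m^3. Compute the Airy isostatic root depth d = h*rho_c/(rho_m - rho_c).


rho_m - rho_c = 3375 - 2719 = 656
d = 4049 * 2719 / 656
= 11009231 / 656
= 16782.36 m

16782.36


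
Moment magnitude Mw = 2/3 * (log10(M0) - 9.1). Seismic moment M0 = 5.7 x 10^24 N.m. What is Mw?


log10(M0) = log10(5.7 x 10^24) = 24.7559
Mw = 2/3 * (24.7559 - 9.1)
= 2/3 * 15.6559
= 10.44

10.44


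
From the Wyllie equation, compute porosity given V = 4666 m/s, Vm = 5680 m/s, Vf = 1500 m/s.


1/V - 1/Vm = 1/4666 - 1/5680 = 3.826e-05
1/Vf - 1/Vm = 1/1500 - 1/5680 = 0.00049061
phi = 3.826e-05 / 0.00049061 = 0.078

0.078


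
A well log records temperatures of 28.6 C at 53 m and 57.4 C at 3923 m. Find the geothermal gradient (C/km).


dT = 57.4 - 28.6 = 28.8 C
dz = 3923 - 53 = 3870 m
gradient = dT/dz * 1000 = 28.8/3870 * 1000 = 7.4419 C/km

7.4419


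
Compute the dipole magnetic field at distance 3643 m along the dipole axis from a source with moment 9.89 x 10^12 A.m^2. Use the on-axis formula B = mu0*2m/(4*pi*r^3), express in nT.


m = 9.89 x 10^12 = 9890000000000 A.m^2
2m = 19780000000000 A.m^2
r^3 = 3643^3 = 48347888707
B = (4pi*10^-7) * 19780000000000 / (4*pi * 48347888707) * 1e9
= 24856281.075202 / 607557487913.95 * 1e9
= 40911.8175 nT

40911.8175


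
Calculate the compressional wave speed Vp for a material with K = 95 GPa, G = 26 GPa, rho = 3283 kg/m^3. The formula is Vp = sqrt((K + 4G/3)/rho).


First compute the effective modulus:
K + 4G/3 = 95e9 + 4*26e9/3 = 129666666666.67 Pa
Then divide by density:
129666666666.67 / 3283 = 39496395.5732 Pa/(kg/m^3)
Take the square root:
Vp = sqrt(39496395.5732) = 6284.62 m/s

6284.62


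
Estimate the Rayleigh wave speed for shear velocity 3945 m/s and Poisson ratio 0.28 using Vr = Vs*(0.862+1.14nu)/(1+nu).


Numerator factor = 0.862 + 1.14*0.28 = 1.1812
Denominator = 1 + 0.28 = 1.28
Vr = 3945 * 1.1812 / 1.28 = 3640.5 m/s

3640.5


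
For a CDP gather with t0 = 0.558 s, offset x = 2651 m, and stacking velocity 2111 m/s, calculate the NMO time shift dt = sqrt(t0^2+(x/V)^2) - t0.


x/Vnmo = 2651/2111 = 1.255803
(x/Vnmo)^2 = 1.577041
t0^2 = 0.311364
sqrt(0.311364 + 1.577041) = 1.374192
dt = 1.374192 - 0.558 = 0.816192

0.816192


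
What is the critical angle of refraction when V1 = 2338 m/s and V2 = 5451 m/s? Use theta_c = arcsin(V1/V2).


V1/V2 = 2338/5451 = 0.428912
theta_c = arcsin(0.428912) = 25.3985 degrees

25.3985


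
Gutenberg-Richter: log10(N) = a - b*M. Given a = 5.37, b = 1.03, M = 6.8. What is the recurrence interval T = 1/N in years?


log10(N) = 5.37 - 1.03*6.8 = -1.634
N = 10^-1.634 = 0.023227
T = 1/N = 1/0.023227 = 43.0527 years

43.0527


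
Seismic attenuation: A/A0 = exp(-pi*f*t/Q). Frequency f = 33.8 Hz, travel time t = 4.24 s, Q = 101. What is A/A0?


pi*f*t/Q = pi*33.8*4.24/101 = 4.457702
A/A0 = exp(-4.457702) = 0.011589

0.011589


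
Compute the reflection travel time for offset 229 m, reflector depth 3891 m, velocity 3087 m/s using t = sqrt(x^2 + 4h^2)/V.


x^2 + 4h^2 = 229^2 + 4*3891^2 = 52441 + 60559524 = 60611965
sqrt(60611965) = 7785.3686
t = 7785.3686 / 3087 = 2.522 s

2.522


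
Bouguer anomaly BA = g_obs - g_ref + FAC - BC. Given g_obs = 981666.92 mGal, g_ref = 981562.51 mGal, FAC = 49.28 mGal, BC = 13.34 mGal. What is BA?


BA = g_obs - g_ref + FAC - BC
= 981666.92 - 981562.51 + 49.28 - 13.34
= 140.35 mGal

140.35


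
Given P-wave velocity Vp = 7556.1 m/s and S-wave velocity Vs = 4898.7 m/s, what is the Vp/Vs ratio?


Vp/Vs = 7556.1 / 4898.7
= 1.5425

1.5425


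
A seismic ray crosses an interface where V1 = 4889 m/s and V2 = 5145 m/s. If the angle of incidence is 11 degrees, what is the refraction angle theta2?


sin(theta1) = sin(11 deg) = 0.190809
sin(theta2) = V2/V1 * sin(theta1) = 5145/4889 * 0.190809 = 0.2008
theta2 = arcsin(0.2008) = 11.5838 degrees

11.5838


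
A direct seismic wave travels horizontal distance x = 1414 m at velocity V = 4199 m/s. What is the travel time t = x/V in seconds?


t = x / V
= 1414 / 4199
= 0.3367 s

0.3367


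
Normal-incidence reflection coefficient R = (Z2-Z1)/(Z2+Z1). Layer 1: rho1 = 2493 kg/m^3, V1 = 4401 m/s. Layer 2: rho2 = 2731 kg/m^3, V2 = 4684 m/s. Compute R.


Z1 = 2493 * 4401 = 10971693
Z2 = 2731 * 4684 = 12792004
R = (12792004 - 10971693) / (12792004 + 10971693) = 1820311 / 23763697 = 0.0766

0.0766


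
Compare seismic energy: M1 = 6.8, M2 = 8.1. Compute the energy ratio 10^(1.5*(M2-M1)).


M2 - M1 = 8.1 - 6.8 = 1.3
1.5 * 1.3 = 1.95
ratio = 10^1.95 = 89.13

89.13


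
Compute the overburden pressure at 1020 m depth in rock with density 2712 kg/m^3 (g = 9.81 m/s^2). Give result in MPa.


P = rho * g * z / 1e6
= 2712 * 9.81 * 1020 / 1e6
= 27136814.4 / 1e6
= 27.1368 MPa

27.1368


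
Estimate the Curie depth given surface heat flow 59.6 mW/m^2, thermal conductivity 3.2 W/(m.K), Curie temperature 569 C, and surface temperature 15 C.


T_Curie - T_surf = 569 - 15 = 554 C
Convert q to W/m^2: 59.6 mW/m^2 = 0.0596 W/m^2
d = 554 * 3.2 / 0.0596 = 29744.97 m

29744.97


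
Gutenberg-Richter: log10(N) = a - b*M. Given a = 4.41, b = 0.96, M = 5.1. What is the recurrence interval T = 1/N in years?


log10(N) = 4.41 - 0.96*5.1 = -0.486
N = 10^-0.486 = 0.326588
T = 1/N = 1/0.326588 = 3.062 years

3.062


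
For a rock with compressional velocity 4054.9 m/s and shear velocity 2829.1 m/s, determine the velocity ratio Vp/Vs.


Vp/Vs = 4054.9 / 2829.1
= 1.4333

1.4333


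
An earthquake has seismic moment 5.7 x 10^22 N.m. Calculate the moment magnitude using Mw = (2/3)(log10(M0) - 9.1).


log10(M0) = log10(5.7 x 10^22) = 22.7559
Mw = 2/3 * (22.7559 - 9.1)
= 2/3 * 13.6559
= 9.1

9.1


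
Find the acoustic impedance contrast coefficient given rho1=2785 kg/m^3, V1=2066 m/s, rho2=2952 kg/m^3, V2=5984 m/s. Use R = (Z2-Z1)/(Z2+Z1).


Z1 = 2785 * 2066 = 5753810
Z2 = 2952 * 5984 = 17664768
R = (17664768 - 5753810) / (17664768 + 5753810) = 11910958 / 23418578 = 0.5086

0.5086


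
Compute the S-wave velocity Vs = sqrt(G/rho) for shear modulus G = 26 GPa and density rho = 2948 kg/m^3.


Convert G to Pa: G = 26e9 Pa
Compute G/rho = 26e9 / 2948 = 8819538.6703
Vs = sqrt(8819538.6703) = 2969.77 m/s

2969.77


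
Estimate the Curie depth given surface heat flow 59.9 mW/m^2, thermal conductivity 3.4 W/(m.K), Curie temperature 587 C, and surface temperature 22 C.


T_Curie - T_surf = 587 - 22 = 565 C
Convert q to W/m^2: 59.9 mW/m^2 = 0.0599 W/m^2
d = 565 * 3.4 / 0.0599 = 32070.12 m

32070.12


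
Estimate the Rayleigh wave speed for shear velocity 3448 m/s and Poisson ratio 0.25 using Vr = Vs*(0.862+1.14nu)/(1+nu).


Numerator factor = 0.862 + 1.14*0.25 = 1.147
Denominator = 1 + 0.25 = 1.25
Vr = 3448 * 1.147 / 1.25 = 3163.88 m/s

3163.88


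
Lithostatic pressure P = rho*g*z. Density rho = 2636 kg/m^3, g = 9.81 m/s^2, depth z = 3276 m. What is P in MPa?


P = rho * g * z / 1e6
= 2636 * 9.81 * 3276 / 1e6
= 84714608.16 / 1e6
= 84.7146 MPa

84.7146


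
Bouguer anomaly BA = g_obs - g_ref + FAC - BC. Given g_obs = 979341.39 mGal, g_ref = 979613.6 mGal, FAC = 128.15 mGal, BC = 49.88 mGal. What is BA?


BA = g_obs - g_ref + FAC - BC
= 979341.39 - 979613.6 + 128.15 - 49.88
= -193.94 mGal

-193.94


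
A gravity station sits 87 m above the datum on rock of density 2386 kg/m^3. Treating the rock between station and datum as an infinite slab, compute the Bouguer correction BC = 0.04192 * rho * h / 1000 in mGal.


BC = 0.04192 * rho * h / 1000
= 0.04192 * 2386 * 87 / 1000
= 8.7018 mGal

8.7018


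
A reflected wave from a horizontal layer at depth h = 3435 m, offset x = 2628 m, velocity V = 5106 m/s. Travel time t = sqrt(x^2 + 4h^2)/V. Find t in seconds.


x^2 + 4h^2 = 2628^2 + 4*3435^2 = 6906384 + 47196900 = 54103284
sqrt(54103284) = 7355.4935
t = 7355.4935 / 5106 = 1.4406 s

1.4406


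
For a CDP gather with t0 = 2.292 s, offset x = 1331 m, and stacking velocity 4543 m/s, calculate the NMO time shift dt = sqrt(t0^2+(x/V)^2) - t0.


x/Vnmo = 1331/4543 = 0.292978
(x/Vnmo)^2 = 0.085836
t0^2 = 5.253264
sqrt(5.253264 + 0.085836) = 2.310649
dt = 2.310649 - 2.292 = 0.018649

0.018649


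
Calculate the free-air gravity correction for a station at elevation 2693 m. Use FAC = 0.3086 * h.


FAC = 0.3086 * h
= 0.3086 * 2693
= 831.0598 mGal

831.0598


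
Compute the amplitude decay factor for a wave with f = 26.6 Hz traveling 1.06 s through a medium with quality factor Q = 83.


pi*f*t/Q = pi*26.6*1.06/83 = 1.067233
A/A0 = exp(-1.067233) = 0.343959

0.343959


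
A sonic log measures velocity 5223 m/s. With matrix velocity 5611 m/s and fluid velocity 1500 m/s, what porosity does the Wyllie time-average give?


1/V - 1/Vm = 1/5223 - 1/5611 = 1.324e-05
1/Vf - 1/Vm = 1/1500 - 1/5611 = 0.00048845
phi = 1.324e-05 / 0.00048845 = 0.0271

0.0271


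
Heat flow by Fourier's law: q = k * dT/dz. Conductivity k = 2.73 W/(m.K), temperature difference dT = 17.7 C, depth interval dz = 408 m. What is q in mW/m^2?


q = k * dT / dz * 1000
= 2.73 * 17.7 / 408 * 1000
= 0.118434 * 1000
= 118.4338 mW/m^2

118.4338


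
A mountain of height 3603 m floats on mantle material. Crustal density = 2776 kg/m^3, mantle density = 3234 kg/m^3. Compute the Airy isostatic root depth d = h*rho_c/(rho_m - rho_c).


rho_m - rho_c = 3234 - 2776 = 458
d = 3603 * 2776 / 458
= 10001928 / 458
= 21838.27 m

21838.27


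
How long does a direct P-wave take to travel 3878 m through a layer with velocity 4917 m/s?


t = x / V
= 3878 / 4917
= 0.7887 s

0.7887


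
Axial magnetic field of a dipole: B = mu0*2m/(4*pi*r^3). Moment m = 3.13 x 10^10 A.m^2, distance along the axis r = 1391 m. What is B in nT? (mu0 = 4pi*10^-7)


m = 3.13 x 10^10 = 31300000000 A.m^2
2m = 62600000000 A.m^2
r^3 = 1391^3 = 2691419471
B = (4pi*10^-7) * 62600000000 / (4*pi * 2691419471) * 1e9
= 78665.480046 / 33821374551.29 * 1e9
= 2325.9102 nT

2325.9102


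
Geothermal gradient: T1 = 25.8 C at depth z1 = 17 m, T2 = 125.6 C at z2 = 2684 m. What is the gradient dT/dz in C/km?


dT = 125.6 - 25.8 = 99.8 C
dz = 2684 - 17 = 2667 m
gradient = dT/dz * 1000 = 99.8/2667 * 1000 = 37.4203 C/km

37.4203


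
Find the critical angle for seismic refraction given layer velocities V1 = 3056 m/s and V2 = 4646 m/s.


V1/V2 = 3056/4646 = 0.65777
theta_c = arcsin(0.65777) = 41.13 degrees

41.13


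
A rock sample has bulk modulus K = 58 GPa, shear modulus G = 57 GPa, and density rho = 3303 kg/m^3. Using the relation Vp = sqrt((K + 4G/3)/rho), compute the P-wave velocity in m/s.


First compute the effective modulus:
K + 4G/3 = 58e9 + 4*57e9/3 = 134000000000.0 Pa
Then divide by density:
134000000000.0 / 3303 = 40569179.5338 Pa/(kg/m^3)
Take the square root:
Vp = sqrt(40569179.5338) = 6369.39 m/s

6369.39


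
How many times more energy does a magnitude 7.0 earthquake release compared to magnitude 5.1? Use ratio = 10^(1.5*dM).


M2 - M1 = 7.0 - 5.1 = 1.9
1.5 * 1.9 = 2.85
ratio = 10^2.85 = 707.95

707.95


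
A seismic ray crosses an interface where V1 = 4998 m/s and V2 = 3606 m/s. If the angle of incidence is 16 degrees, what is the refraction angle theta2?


sin(theta1) = sin(16 deg) = 0.275637
sin(theta2) = V2/V1 * sin(theta1) = 3606/4998 * 0.275637 = 0.198869
theta2 = arcsin(0.198869) = 11.4708 degrees

11.4708


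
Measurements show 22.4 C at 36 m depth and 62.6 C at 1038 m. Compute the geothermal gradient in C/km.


dT = 62.6 - 22.4 = 40.2 C
dz = 1038 - 36 = 1002 m
gradient = dT/dz * 1000 = 40.2/1002 * 1000 = 40.1198 C/km

40.1198


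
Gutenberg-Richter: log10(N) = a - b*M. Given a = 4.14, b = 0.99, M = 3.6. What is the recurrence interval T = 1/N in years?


log10(N) = 4.14 - 0.99*3.6 = 0.576
N = 10^0.576 = 3.767038
T = 1/N = 1/3.767038 = 0.2655 years

0.2655


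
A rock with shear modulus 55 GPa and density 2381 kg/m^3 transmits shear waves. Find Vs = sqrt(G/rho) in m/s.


Convert G to Pa: G = 55e9 Pa
Compute G/rho = 55e9 / 2381 = 23099538.0092
Vs = sqrt(23099538.0092) = 4806.2 m/s

4806.2


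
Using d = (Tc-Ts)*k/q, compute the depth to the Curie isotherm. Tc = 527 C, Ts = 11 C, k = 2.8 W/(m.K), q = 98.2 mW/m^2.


T_Curie - T_surf = 527 - 11 = 516 C
Convert q to W/m^2: 98.2 mW/m^2 = 0.0982 W/m^2
d = 516 * 2.8 / 0.0982 = 14712.83 m

14712.83


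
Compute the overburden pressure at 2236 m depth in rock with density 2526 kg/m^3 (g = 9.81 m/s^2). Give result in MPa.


P = rho * g * z / 1e6
= 2526 * 9.81 * 2236 / 1e6
= 55408214.16 / 1e6
= 55.4082 MPa

55.4082
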